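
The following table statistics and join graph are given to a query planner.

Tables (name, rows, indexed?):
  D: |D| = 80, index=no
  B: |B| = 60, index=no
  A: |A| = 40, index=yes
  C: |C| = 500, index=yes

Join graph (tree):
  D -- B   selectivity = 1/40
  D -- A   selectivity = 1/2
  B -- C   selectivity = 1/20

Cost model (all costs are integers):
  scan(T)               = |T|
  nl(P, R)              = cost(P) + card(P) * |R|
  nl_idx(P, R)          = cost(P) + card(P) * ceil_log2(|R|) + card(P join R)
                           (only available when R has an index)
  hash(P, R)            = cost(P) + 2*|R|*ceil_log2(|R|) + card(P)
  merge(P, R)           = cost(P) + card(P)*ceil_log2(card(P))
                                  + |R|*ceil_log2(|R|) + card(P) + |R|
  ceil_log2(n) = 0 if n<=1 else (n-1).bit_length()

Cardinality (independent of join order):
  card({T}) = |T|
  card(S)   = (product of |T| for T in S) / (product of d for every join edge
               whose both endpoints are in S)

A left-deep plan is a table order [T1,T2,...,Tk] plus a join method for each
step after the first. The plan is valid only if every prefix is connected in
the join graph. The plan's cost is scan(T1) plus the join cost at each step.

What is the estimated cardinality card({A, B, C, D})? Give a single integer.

60000

Tables in S: A(40), B(60), C(500), D(80)
Edges inside S: D-B(d=40), D-A(d=2), B-C(d=20)
numerator = 40 * 60 * 500 * 80 = 96000000
denominator = 40 * 2 * 20 = 1600
card(S) = 96000000 / 1600 = 60000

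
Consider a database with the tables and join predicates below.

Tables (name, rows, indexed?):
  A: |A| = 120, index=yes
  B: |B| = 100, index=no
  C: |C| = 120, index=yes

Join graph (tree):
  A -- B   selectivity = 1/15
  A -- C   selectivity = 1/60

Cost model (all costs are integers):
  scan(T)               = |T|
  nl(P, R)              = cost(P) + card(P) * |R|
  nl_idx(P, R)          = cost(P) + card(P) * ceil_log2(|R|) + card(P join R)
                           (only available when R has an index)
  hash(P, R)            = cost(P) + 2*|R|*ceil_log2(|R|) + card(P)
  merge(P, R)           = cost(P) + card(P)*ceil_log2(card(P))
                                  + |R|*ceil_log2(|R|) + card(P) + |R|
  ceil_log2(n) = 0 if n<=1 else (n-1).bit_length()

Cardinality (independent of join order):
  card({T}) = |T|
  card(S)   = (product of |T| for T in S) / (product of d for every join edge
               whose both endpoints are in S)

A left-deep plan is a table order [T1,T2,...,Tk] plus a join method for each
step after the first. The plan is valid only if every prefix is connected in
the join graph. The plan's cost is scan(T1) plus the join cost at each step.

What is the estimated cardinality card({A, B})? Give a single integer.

800

Tables in S: A(120), B(100)
Edges inside S: A-B(d=15)
numerator = 120 * 100 = 12000
denominator = 15 = 15
card(S) = 12000 / 15 = 800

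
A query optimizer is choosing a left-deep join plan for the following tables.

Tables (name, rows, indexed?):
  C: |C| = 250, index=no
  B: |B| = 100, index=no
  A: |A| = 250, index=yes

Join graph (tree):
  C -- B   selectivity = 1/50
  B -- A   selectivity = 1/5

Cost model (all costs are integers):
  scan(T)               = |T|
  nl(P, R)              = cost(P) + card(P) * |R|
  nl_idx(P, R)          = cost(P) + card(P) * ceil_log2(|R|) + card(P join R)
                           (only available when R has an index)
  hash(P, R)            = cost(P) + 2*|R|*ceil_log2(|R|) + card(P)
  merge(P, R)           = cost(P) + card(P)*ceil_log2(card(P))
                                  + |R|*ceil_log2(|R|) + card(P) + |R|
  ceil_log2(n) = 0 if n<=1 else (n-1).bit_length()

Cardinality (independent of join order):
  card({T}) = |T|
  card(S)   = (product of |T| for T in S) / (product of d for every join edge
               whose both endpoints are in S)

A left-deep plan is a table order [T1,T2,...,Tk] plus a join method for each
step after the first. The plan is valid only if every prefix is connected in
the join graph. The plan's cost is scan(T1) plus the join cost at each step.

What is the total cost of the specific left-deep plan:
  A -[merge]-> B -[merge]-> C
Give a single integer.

step 1: scan A: cost=250, card=250
step 2: join B via merge
    card(P join B) = 250*100/(5) = 5000
    cost = 250 + 250*8 + 100*7 + 250 + 100 = 3300
step 3: join C via merge
    card(P join C) = 5000*250/(50) = 25000
    cost = 3300 + 5000*13 + 250*8 + 5000 + 250 = 75550

75550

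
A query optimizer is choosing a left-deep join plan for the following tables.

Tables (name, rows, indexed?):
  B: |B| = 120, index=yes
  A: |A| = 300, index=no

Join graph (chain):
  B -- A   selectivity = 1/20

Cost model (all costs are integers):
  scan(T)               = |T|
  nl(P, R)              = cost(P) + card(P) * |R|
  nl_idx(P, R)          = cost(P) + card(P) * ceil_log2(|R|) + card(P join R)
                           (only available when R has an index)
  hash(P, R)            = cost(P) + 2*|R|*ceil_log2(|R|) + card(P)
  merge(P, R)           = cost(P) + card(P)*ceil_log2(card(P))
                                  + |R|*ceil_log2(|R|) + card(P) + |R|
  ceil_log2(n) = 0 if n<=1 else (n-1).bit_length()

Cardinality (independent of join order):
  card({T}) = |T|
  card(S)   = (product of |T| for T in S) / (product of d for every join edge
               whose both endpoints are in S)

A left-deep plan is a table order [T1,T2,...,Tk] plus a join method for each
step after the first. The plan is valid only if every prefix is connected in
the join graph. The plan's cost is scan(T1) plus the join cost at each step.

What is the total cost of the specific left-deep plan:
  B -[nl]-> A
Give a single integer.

36120

step 1: scan B: cost=120, card=120
step 2: join A via nl
    card(P join A) = 120*300/(20) = 1800
    cost = 120 + 120*300 = 36120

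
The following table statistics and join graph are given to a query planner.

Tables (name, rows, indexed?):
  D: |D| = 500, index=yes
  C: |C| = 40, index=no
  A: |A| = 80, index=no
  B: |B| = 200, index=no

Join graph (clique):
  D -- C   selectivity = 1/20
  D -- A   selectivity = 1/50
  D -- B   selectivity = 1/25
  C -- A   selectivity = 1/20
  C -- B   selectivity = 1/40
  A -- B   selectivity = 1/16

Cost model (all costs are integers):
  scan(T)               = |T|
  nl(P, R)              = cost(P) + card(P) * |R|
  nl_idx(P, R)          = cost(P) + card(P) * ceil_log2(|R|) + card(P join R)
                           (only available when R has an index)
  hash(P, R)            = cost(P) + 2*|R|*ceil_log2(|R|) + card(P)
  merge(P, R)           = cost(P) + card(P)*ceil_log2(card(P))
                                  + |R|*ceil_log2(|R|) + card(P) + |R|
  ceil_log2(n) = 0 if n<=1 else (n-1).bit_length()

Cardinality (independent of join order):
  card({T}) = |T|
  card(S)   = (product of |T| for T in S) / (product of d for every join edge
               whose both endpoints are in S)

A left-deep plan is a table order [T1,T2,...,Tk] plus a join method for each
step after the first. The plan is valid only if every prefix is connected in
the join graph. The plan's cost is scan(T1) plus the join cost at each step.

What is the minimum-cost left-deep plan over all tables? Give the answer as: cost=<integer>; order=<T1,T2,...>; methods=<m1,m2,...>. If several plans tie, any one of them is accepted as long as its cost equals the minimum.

Selinger DP (subsets sized 1..n):
  {D}: scan cost=500, card=500
  {C}: scan cost=40, card=40
  {A}: scan cost=80, card=80
  {B}: scan cost=200, card=200
  {CD}: card=1000; try (D,nl_idx)→1400, (C,hash)→1480, (D,merge)→5320, (C,merge)→5780, (D,hash)→9080, (D,nl)→20040 …(+1); best=1400 via (D,nl_idx)
  {AD}: card=800; try (D,nl_idx)→1600, (A,hash)→2120, (D,merge)→5720, (A,merge)→6140, (D,hash)→9160, (D,nl)→40080 …(+1); best=1600 via (D,nl_idx)
  {BD}: card=4000; try (B,hash)→4200, (D,nl_idx)→6000, (D,merge)→7000, (B,merge)→7300, (D,hash)→9400, (D,nl)→100200 …(+1); best=4200 via (B,hash)
  {AC}: card=160; try (C,hash)→640, (A,merge)→960, (C,merge)→1000, (A,hash)→1200, (A,nl)→3240, (C,nl)→3280; best=640 via (C,hash)
  {BC}: card=200; try (C,hash)→880, (B,merge)→2120, (C,merge)→2280, (B,hash)→3280, (B,nl)→8040, (C,nl)→8200; best=880 via (C,hash)
  {AB}: card=1000; try (A,hash)→1520, (B,merge)→2520, (A,merge)→2640, (B,hash)→3360, (B,nl)→16080, (A,nl)→16200; best=1520 via (A,hash)
  {ACD}: card=80; try (D,nl_idx)→2160, (C,hash)→2880, (A,hash)→3520, (D,merge)→7080, (D,hash)→9800, (C,merge)→10680 …(+4); best=2160 via (D,nl_idx)
  {BCD}: card=200; try (D,nl_idx)→2880, (B,hash)→5600, (D,merge)→7680, (C,hash)→8680, (D,hash)→10080, (B,merge)→14200 …(+4); best=2880 via (D,nl_idx)
  {ABD}: card=400; try (B,hash)→5600, (A,hash)→9320, (D,nl_idx)→10920, (D,hash)→11520, (B,merge)→12200, (D,merge)→17520 …(+4); best=5600 via (B,hash)
  {ABC}: card=50; try (A,hash)→2200, (C,hash)→3000, (A,merge)→3320, (B,merge)→3880, (B,hash)→4000, (C,merge)→12800 …(+3); best=2200 via (A,hash)
  {ABCD}: card=1; try (D,nl_idx)→2651, (A,hash)→4200, (B,merge)→4600, (A,merge)→5320, (B,hash)→5440, (C,hash)→6480 …(+7); best=2651 via (D,nl_idx)

cost=2651; order=B,C,A,D; methods=hash,hash,nl_idx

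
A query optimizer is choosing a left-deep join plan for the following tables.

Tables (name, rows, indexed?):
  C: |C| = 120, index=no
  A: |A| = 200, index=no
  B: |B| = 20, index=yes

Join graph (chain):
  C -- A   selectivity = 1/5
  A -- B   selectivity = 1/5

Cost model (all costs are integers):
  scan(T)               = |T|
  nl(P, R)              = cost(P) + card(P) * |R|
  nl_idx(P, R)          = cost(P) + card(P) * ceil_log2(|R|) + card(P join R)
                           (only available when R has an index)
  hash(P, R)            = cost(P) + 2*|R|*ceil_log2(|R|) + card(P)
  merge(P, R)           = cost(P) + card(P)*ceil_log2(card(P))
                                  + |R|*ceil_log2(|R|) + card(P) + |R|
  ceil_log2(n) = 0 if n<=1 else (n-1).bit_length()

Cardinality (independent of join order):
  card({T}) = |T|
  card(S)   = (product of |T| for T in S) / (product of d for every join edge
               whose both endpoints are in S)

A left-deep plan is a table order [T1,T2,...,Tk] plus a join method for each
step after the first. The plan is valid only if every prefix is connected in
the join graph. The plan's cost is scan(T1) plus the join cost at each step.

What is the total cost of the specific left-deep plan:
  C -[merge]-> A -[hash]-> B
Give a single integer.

step 1: scan C: cost=120, card=120
step 2: join A via merge
    card(P join A) = 120*200/(5) = 4800
    cost = 120 + 120*7 + 200*8 + 120 + 200 = 2880
step 3: join B via hash
    card(P join B) = 4800*20/(5) = 19200
    cost = 2880 + 2*20*5 + 4800 = 7880

7880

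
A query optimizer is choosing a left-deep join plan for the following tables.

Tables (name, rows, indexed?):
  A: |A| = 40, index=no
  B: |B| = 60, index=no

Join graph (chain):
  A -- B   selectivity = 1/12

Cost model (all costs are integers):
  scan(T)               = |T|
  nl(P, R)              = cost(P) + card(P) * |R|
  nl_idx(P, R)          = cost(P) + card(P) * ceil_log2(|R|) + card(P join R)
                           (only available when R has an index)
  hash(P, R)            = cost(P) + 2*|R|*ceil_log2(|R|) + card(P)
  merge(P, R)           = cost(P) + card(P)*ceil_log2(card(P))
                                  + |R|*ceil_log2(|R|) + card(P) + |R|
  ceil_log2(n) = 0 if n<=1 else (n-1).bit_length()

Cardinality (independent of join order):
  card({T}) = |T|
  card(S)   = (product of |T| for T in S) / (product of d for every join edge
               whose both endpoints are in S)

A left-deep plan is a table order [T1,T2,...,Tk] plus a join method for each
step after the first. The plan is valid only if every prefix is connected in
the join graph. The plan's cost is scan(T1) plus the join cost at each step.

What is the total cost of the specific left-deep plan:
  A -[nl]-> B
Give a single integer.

2440

step 1: scan A: cost=40, card=40
step 2: join B via nl
    card(P join B) = 40*60/(12) = 200
    cost = 40 + 40*60 = 2440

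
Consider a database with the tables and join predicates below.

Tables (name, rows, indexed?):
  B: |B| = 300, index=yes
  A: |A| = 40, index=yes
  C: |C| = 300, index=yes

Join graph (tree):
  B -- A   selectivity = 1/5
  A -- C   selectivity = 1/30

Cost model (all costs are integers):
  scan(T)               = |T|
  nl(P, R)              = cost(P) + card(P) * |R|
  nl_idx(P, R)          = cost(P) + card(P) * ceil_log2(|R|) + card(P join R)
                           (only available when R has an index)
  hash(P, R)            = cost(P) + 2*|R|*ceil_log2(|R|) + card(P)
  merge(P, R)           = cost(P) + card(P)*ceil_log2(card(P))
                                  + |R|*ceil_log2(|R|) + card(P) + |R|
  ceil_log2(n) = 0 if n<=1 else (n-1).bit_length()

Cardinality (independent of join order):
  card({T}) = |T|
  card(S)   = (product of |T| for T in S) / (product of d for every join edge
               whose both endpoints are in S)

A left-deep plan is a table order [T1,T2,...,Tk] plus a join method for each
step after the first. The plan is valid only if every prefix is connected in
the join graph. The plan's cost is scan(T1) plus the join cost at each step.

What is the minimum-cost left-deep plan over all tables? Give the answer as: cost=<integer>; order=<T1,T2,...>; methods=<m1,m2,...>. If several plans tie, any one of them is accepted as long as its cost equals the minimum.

Selinger DP (subsets sized 1..n):
  {B}: scan cost=300, card=300
  {A}: scan cost=40, card=40
  {C}: scan cost=300, card=300
  {AB}: card=2400; try (A,hash)→1080, (B,nl_idx)→2800, (B,merge)→3320, (A,merge)→3580, (A,nl_idx)→4500, (B,hash)→5480 …(+2); best=1080 via (A,hash)
  {AC}: card=400; try (C,nl_idx)→800, (A,hash)→1080, (A,nl_idx)→2500, (C,merge)→3320, (A,merge)→3580, (C,hash)→5480 …(+2); best=800 via (C,nl_idx)
  {ABC}: card=24000; try (B,hash)→6600, (B,merge)→7800, (C,hash)→8880, (B,nl_idx)→28400, (C,merge)→35280, (C,nl_idx)→46680 …(+2); best=6600 via (B,hash)

cost=6600; order=A,C,B; methods=nl_idx,hash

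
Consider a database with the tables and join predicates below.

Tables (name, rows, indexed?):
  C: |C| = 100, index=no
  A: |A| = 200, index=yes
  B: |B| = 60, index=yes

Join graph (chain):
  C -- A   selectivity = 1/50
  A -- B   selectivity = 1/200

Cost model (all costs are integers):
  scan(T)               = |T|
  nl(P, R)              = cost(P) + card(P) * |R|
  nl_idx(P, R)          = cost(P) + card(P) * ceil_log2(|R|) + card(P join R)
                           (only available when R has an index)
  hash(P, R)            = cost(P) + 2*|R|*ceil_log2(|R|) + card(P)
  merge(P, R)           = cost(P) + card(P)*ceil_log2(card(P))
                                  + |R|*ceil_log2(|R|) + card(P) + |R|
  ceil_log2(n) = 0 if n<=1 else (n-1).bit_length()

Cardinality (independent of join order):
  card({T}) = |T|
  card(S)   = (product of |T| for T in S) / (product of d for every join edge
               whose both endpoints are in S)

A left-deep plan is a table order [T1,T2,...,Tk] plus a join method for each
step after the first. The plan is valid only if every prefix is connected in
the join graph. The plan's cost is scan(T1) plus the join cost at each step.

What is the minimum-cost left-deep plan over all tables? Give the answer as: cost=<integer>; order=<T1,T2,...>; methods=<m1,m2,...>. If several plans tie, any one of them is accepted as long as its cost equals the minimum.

cost=1820; order=B,A,C; methods=nl_idx,merge

Selinger DP (subsets sized 1..n):
  {C}: scan cost=100, card=100
  {A}: scan cost=200, card=200
  {B}: scan cost=60, card=60
  {AC}: card=400; try (A,nl_idx)→1300, (C,hash)→1800, (A,merge)→2700, (C,merge)→2800, (A,hash)→3400, (A,nl)→20100 …(+1); best=1300 via (A,nl_idx)
  {AB}: card=60; try (A,nl_idx)→600, (B,hash)→1120, (B,nl_idx)→1460, (A,merge)→2280, (B,merge)→2420, (A,hash)→3320 …(+2); best=600 via (A,nl_idx)
  {ABC}: card=120; try (C,merge)→1820, (C,hash)→2060, (B,hash)→2420, (B,nl_idx)→3820, (B,merge)→5720, (C,nl)→6600 …(+1); best=1820 via (C,merge)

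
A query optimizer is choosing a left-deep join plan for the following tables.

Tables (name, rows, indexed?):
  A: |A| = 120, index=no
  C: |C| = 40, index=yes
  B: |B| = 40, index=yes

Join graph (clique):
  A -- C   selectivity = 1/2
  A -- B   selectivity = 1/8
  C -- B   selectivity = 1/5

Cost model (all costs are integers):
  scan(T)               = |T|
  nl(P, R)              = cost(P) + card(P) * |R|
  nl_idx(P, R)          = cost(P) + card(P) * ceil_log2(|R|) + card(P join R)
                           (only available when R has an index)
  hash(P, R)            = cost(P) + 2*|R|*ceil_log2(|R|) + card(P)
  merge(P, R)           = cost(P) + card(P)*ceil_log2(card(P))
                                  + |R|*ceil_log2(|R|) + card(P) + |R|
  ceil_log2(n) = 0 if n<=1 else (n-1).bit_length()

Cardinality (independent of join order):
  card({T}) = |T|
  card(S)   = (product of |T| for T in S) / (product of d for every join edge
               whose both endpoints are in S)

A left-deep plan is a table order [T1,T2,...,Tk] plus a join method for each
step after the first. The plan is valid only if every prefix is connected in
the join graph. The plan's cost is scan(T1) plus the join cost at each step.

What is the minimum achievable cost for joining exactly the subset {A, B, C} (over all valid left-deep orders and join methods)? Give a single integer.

Selinger DP over subsets of {A,B,C}:
  {A}: scan cost=120, card=120
  {C}: scan cost=40, card=40
  {B}: scan cost=40, card=40
  {AC}: card=2400; try (C,hash)→720, (A,merge)→1280, (C,merge)→1360, (A,hash)→1760, (C,nl_idx)→3240, (A,nl)→4840 …(+1); best=720 via (C,hash)
  {AB}: card=600; try (B,hash)→720, (A,merge)→1280, (B,merge)→1360, (B,nl_idx)→1440, (A,hash)→1760, (A,nl)→4840 …(+1); best=720 via (B,hash)
  {BC}: card=320; try (C,hash)→560, (B,hash)→560, (C,merge)→600, (C,nl_idx)→600, (B,merge)→600, (B,nl_idx)→600 …(+2); best=560 via (C,hash)
  {ABC}: card=2400; try (C,hash)→1800, (A,hash)→2560, (B,hash)→3600, (A,merge)→4720, (C,nl_idx)→6720, (C,merge)→7600 …(+5); best=1800 via (C,hash)

1800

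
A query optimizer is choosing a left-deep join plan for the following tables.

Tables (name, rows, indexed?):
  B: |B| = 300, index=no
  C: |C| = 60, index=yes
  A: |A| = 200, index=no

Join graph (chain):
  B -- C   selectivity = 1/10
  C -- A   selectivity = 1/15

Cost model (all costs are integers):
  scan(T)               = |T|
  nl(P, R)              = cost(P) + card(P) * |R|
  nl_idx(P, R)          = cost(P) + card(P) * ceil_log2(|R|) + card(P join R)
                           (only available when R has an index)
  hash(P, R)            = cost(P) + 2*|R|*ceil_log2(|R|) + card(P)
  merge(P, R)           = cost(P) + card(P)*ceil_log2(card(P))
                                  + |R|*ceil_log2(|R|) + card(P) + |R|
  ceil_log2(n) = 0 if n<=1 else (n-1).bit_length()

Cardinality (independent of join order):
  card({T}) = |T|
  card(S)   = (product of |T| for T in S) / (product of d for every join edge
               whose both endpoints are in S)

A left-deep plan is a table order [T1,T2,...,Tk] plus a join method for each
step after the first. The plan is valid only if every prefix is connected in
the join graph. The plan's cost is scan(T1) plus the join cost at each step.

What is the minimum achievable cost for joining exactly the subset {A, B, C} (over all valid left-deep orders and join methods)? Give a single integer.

6320

Selinger DP over subsets of {A,B,C}:
  {B}: scan cost=300, card=300
  {C}: scan cost=60, card=60
  {A}: scan cost=200, card=200
  {BC}: card=1800; try (C,hash)→1320, (B,merge)→3480, (C,merge)→3720, (C,nl_idx)→3900, (B,hash)→5520, (B,nl)→18060 …(+1); best=1320 via (C,hash)
  {AC}: card=800; try (C,hash)→1120, (C,nl_idx)→2200, (A,merge)→2280, (C,merge)→2420, (A,hash)→3320, (A,nl)→12060 …(+1); best=1120 via (C,hash)
  {ABC}: card=24000; try (A,hash)→6320, (B,hash)→7320, (B,merge)→12920, (A,merge)→24720, (B,nl)→241120, (A,nl)→361320; best=6320 via (A,hash)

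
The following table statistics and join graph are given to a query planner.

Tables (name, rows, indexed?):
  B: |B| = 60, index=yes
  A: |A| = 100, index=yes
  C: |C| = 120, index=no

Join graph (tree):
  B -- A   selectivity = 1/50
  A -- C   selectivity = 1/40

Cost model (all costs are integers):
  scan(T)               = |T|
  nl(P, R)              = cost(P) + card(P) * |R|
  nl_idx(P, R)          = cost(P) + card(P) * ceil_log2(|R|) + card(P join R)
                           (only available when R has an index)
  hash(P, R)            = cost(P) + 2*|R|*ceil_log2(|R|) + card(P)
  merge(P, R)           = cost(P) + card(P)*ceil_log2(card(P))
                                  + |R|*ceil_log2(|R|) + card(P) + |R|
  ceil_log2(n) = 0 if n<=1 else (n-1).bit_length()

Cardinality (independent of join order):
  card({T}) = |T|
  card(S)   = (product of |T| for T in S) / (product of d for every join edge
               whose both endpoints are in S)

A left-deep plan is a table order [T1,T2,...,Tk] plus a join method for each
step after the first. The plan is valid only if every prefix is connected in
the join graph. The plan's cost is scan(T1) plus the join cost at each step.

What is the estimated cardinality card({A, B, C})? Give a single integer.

Tables in S: A(100), B(60), C(120)
Edges inside S: B-A(d=50), A-C(d=40)
numerator = 100 * 60 * 120 = 720000
denominator = 50 * 40 = 2000
card(S) = 720000 / 2000 = 360

360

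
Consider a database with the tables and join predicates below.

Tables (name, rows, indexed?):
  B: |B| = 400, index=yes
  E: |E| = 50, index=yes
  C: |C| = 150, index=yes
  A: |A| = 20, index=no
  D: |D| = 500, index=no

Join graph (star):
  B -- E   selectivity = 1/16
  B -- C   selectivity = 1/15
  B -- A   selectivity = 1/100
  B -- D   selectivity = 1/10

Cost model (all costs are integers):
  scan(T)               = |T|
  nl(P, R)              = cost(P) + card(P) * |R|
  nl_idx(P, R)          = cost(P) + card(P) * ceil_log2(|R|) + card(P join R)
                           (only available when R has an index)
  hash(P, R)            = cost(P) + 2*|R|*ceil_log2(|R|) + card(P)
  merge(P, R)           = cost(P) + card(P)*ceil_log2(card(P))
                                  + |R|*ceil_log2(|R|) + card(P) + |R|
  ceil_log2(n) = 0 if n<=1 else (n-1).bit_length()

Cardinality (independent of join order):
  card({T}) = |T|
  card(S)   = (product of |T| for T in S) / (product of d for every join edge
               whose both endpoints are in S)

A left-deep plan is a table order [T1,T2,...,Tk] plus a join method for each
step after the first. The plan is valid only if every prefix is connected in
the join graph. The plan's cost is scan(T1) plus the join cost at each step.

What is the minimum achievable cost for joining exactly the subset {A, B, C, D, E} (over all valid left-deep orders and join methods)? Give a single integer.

14620

Selinger DP over subsets of {A,B,C,D,E}:
  {B}: scan cost=400, card=400
  {E}: scan cost=50, card=50
  {C}: scan cost=150, card=150
  {A}: scan cost=20, card=20
  {D}: scan cost=500, card=500
  {BE}: card=1250; try (E,hash)→1400, (B,nl_idx)→1750, (E,nl_idx)→4050, (B,merge)→4400, (E,merge)→4750, (B,hash)→7300 …(+2); best=1400 via (E,hash)
  {BC}: card=4000; try (C,hash)→3200, (B,merge)→5500, (B,nl_idx)→5500, (C,merge)→5750, (B,hash)→7500, (C,nl_idx)→7600 …(+2); best=3200 via (C,hash)
  {AB}: card=80; try (B,nl_idx)→280, (A,hash)→1000, (B,merge)→4140, (A,merge)→4520, (B,hash)→7240, (B,nl)→8020 …(+1); best=280 via (B,nl_idx)
  {BD}: card=20000; try (B,hash)→8200, (D,merge)→9400, (B,merge)→9500, (D,hash)→9800, (B,nl_idx)→25000, (D,nl)→200400 …(+1); best=8200 via (B,hash)
  {BCE}: card=12500; try (C,hash)→5050, (E,hash)→7800, (C,merge)→17750, (C,nl_idx)→23900, (E,nl_idx)→39700, (E,merge)→55550 …(+2); best=5050 via (C,hash)
  {ABE}: card=250; try (E,hash)→960, (E,nl_idx)→1010, (E,merge)→1270, (A,hash)→2850, (E,nl)→4280, (A,merge)→16520 …(+1); best=960 via (E,hash)
  {BDE}: card=62500; try (D,hash)→11650, (D,merge)→21400, (E,hash)→28800, (E,nl_idx)→190700, (E,merge)→328550, (D,nl)→626400 …(+1); best=11650 via (D,hash)
  {ABC}: card=800; try (C,nl_idx)→1720, (C,merge)→2270, (C,hash)→2760, (A,hash)→7400, (C,nl)→12280, (A,merge)→55320 …(+1); best=1720 via (C,nl_idx)
  {BCD}: card=200000; try (D,hash)→16200, (C,hash)→30600, (D,merge)→60200, (C,merge)→329550, (C,nl_idx)→368200, (D,nl)→2003200 …(+1); best=16200 via (D,hash)
  {ABD}: card=4000; try (D,merge)→5920, (D,hash)→9360, (A,hash)→28400, (D,nl)→40280, (A,merge)→328320, (A,nl)→408200; best=5920 via (D,merge)
  {ABCE}: card=2500; try (E,hash)→3120, (C,hash)→3610, (C,merge)→4560, (C,nl_idx)→5460, (E,nl_idx)→9020, (E,merge)→10870 …(+5); best=3120 via (E,hash)
  {BCDE}: card=625000; try (D,hash)→26550, (C,hash)→76550, (D,merge)→197550, (E,hash)→216800, (C,merge)→1075500, (C,nl_idx)→1136650 …(+5); best=26550 via (D,hash)
  {ABDE}: card=12500; try (D,merge)→8210, (D,hash)→10210, (E,hash)→10520, (E,nl_idx)→42420, (E,merge)→58270, (A,hash)→74350 …(+4); best=8210 via (D,merge)
  {ABCD}: card=40000; try (D,hash)→11520, (C,hash)→12320, (D,merge)→15520, (C,merge)→59270, (C,nl_idx)→77920, (A,hash)→216400 …(+4); best=11520 via (D,hash)
  {ABCDE}: card=125000; try (D,hash)→14620, (C,hash)→23110, (D,merge)→40620, (E,hash)→52120, (C,merge)→197060, (C,nl_idx)→233210 …(+8); best=14620 via (D,hash)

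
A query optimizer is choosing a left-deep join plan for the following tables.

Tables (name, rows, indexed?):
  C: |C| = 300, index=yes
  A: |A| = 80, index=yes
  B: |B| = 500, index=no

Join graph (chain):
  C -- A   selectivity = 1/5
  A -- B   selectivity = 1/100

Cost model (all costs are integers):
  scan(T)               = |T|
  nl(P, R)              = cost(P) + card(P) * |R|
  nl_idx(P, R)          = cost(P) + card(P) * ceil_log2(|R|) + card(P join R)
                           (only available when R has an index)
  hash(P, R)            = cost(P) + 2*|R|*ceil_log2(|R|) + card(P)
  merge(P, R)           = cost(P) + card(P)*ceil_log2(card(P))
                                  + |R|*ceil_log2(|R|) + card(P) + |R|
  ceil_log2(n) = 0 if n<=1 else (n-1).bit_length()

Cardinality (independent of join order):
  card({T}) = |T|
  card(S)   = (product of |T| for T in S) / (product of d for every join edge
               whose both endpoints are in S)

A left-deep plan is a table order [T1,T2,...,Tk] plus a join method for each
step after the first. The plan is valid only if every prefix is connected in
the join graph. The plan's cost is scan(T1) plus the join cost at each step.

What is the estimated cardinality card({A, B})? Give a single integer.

Tables in S: A(80), B(500)
Edges inside S: A-B(d=100)
numerator = 80 * 500 = 40000
denominator = 100 = 100
card(S) = 40000 / 100 = 400

400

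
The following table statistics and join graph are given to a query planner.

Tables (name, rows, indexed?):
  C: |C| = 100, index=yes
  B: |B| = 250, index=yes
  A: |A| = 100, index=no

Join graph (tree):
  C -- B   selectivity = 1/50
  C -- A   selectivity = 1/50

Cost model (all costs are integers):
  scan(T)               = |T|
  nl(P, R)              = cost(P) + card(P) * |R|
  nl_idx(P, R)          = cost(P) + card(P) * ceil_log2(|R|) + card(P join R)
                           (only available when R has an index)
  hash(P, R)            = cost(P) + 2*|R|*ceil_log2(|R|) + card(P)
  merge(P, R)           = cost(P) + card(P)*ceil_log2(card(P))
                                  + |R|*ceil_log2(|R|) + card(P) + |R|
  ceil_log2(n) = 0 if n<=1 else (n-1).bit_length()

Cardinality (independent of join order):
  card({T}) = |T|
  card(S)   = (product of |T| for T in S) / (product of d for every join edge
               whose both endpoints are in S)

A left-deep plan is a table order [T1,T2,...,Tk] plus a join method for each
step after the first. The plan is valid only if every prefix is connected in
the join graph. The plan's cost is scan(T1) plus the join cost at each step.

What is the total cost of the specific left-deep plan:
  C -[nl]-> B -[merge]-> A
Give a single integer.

30900

step 1: scan C: cost=100, card=100
step 2: join B via nl
    card(P join B) = 100*250/(50) = 500
    cost = 100 + 100*250 = 25100
step 3: join A via merge
    card(P join A) = 500*100/(50) = 1000
    cost = 25100 + 500*9 + 100*7 + 500 + 100 = 30900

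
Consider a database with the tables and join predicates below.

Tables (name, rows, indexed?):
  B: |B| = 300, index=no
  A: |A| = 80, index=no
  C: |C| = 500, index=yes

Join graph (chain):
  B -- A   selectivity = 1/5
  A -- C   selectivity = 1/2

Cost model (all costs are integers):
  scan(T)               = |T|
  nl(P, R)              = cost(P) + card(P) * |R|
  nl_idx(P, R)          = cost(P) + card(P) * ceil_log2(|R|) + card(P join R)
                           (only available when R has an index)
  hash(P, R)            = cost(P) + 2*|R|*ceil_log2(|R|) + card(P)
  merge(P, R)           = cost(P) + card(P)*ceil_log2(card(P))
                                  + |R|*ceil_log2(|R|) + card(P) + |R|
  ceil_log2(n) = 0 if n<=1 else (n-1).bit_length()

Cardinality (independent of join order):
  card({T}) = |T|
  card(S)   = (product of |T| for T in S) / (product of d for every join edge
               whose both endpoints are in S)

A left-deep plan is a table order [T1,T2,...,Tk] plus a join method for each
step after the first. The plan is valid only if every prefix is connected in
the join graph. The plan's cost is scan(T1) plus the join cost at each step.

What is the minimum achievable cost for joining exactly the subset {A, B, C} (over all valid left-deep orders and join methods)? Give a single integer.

Selinger DP over subsets of {A,B,C}:
  {B}: scan cost=300, card=300
  {A}: scan cost=80, card=80
  {C}: scan cost=500, card=500
  {AB}: card=4800; try (A,hash)→1720, (B,merge)→3720, (A,merge)→3940, (B,hash)→5560, (B,nl)→24080, (A,nl)→24300; best=1720 via (A,hash)
  {AC}: card=20000; try (A,hash)→2120, (C,merge)→5720, (A,merge)→6140, (C,hash)→9160, (C,nl_idx)→20800, (C,nl)→40080 …(+1); best=2120 via (A,hash)
  {ABC}: card=1200000; try (C,hash)→15520, (B,hash)→27520, (C,merge)→73920, (B,merge)→325120, (C,nl_idx)→1244920, (C,nl)→2401720 …(+1); best=15520 via (C,hash)

15520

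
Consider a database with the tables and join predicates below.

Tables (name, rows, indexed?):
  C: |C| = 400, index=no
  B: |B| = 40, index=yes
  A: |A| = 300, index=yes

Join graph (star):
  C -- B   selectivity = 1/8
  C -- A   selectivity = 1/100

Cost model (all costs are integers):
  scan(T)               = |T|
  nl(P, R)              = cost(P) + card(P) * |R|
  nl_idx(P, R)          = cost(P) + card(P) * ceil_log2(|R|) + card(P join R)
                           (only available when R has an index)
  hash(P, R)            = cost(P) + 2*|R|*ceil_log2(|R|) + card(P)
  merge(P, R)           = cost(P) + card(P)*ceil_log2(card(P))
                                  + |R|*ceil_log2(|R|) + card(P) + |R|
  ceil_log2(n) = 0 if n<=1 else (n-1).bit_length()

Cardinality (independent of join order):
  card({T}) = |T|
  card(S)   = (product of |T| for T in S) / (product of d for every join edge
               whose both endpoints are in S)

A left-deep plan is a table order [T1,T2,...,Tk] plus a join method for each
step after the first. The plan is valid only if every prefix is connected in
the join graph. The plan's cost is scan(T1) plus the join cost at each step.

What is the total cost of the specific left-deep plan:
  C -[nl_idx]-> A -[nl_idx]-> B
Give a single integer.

18400

step 1: scan C: cost=400, card=400
step 2: join A via nl_idx
    card(P join A) = 400*300/(100) = 1200
    cost = 400 + 400*9 + 1200 = 5200
step 3: join B via nl_idx
    card(P join B) = 1200*40/(8) = 6000
    cost = 5200 + 1200*6 + 6000 = 18400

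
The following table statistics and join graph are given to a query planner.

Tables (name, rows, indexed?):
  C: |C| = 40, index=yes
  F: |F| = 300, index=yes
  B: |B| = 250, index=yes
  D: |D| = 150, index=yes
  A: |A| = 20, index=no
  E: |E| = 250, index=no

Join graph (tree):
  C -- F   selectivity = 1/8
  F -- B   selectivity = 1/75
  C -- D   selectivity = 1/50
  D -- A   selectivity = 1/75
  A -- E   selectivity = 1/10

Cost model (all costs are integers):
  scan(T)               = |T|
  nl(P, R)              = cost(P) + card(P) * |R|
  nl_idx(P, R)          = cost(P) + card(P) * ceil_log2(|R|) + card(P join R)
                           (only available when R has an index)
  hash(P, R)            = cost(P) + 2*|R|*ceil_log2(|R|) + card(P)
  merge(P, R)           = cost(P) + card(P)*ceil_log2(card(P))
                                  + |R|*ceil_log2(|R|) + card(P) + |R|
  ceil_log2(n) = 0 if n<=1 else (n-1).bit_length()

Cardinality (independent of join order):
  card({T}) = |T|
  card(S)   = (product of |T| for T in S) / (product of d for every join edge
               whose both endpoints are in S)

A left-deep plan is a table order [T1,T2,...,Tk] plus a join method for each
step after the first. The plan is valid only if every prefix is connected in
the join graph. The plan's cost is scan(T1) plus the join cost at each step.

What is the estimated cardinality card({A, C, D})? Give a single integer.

32

Tables in S: A(20), C(40), D(150)
Edges inside S: C-D(d=50), D-A(d=75)
numerator = 20 * 40 * 150 = 120000
denominator = 50 * 75 = 3750
card(S) = 120000 / 3750 = 32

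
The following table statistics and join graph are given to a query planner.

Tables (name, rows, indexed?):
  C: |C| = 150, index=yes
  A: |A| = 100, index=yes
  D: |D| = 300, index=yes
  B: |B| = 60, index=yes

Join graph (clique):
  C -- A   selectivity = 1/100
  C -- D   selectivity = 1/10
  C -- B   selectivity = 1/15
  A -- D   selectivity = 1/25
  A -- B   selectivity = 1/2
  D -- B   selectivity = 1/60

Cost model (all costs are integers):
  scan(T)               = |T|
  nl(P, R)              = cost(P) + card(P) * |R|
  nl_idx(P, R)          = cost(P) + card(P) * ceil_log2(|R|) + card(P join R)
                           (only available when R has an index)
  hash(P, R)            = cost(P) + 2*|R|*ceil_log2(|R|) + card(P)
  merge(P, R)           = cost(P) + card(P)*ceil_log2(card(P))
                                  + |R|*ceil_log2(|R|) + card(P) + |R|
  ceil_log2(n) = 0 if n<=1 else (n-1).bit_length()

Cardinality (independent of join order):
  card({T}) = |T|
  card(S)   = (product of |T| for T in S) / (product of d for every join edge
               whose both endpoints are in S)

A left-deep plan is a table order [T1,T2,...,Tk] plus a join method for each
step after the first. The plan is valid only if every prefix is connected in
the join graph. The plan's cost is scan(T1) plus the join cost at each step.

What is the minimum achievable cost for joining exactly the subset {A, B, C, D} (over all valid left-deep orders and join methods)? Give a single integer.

3480

Selinger DP over subsets of {A,B,C,D}:
  {C}: scan cost=150, card=150
  {A}: scan cost=100, card=100
  {D}: scan cost=300, card=300
  {B}: scan cost=60, card=60
  {AC}: card=150; try (C,nl_idx)→1050, (A,nl_idx)→1350, (A,hash)→1700, (C,merge)→2250, (A,merge)→2300, (C,hash)→2600 …(+2); best=1050 via (C,nl_idx)
  {CD}: card=4500; try (C,hash)→3000, (D,merge)→4500, (C,merge)→4650, (D,hash)→5700, (D,nl_idx)→6000, (C,nl_idx)→7200 …(+2); best=3000 via (C,hash)
  {BC}: card=600; try (B,hash)→1020, (C,nl_idx)→1140, (B,nl_idx)→1650, (C,merge)→1830, (B,merge)→1920, (C,hash)→2520 …(+2); best=1020 via (B,hash)
  {AD}: card=1200; try (A,hash)→2000, (D,nl_idx)→2200, (A,nl_idx)→3600, (D,merge)→3900, (A,merge)→4100, (D,hash)→5600 …(+2); best=2000 via (A,hash)
  {AB}: card=3000; try (B,hash)→920, (A,merge)→1280, (B,merge)→1320, (A,hash)→1520, (A,nl_idx)→3480, (B,nl_idx)→3700 …(+2); best=920 via (B,hash)
  {BD}: card=300; try (D,nl_idx)→900, (B,hash)→1320, (B,nl_idx)→2400, (D,merge)→3480, (B,merge)→3720, (D,hash)→5520 …(+2); best=900 via (D,nl_idx)
  {ACD}: card=180; try (D,nl_idx)→2580, (D,merge)→5400, (C,hash)→5600, (D,hash)→6600, (A,hash)→8900, (C,nl_idx)→11780 …(+6); best=2580 via (D,nl_idx)
  {ABC}: card=300; try (B,hash)→1920, (B,nl_idx)→2250, (B,merge)→2820, (A,hash)→3020, (A,nl_idx)→5520, (C,hash)→6320 …(+6); best=1920 via (B,hash)
  {BCD}: card=300; try (C,hash)→3600, (C,nl_idx)→3600, (C,merge)→5250, (D,nl_idx)→6720, (D,hash)→7020, (B,hash)→8220 …(+6); best=3600 via (C,hash)
  {ABD}: card=600; try (A,hash)→2600, (A,nl_idx)→3600, (B,hash)→3920, (A,merge)→4700, (D,hash)→9320, (B,nl_idx)→9800 …(+6); best=2600 via (A,hash)
  {ABCD}: card=6; try (B,hash)→3480, (B,nl_idx)→3666, (B,merge)→4620, (D,nl_idx)→4626, (A,hash)→5300, (C,hash)→5600 …(+10); best=3480 via (B,hash)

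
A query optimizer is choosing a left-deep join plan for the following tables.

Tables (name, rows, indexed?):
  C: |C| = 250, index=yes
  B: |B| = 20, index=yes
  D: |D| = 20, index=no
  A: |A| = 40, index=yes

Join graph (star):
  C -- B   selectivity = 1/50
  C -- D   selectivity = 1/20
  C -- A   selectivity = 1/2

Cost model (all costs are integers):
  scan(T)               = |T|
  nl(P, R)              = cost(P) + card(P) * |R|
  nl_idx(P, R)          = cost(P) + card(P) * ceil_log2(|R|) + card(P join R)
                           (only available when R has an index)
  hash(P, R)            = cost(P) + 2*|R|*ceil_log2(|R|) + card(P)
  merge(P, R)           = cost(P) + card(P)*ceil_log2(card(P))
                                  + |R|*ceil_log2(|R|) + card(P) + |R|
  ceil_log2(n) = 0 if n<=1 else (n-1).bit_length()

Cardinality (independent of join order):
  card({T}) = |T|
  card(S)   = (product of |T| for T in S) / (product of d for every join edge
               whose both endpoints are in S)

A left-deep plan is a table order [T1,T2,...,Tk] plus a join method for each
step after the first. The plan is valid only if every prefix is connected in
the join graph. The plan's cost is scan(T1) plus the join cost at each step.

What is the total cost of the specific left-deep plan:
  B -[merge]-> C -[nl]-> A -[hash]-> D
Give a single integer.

8590

step 1: scan B: cost=20, card=20
step 2: join C via merge
    card(P join C) = 20*250/(50) = 100
    cost = 20 + 20*5 + 250*8 + 20 + 250 = 2390
step 3: join A via nl
    card(P join A) = 100*40/(2) = 2000
    cost = 2390 + 100*40 = 6390
step 4: join D via hash
    card(P join D) = 2000*20/(20) = 2000
    cost = 6390 + 2*20*5 + 2000 = 8590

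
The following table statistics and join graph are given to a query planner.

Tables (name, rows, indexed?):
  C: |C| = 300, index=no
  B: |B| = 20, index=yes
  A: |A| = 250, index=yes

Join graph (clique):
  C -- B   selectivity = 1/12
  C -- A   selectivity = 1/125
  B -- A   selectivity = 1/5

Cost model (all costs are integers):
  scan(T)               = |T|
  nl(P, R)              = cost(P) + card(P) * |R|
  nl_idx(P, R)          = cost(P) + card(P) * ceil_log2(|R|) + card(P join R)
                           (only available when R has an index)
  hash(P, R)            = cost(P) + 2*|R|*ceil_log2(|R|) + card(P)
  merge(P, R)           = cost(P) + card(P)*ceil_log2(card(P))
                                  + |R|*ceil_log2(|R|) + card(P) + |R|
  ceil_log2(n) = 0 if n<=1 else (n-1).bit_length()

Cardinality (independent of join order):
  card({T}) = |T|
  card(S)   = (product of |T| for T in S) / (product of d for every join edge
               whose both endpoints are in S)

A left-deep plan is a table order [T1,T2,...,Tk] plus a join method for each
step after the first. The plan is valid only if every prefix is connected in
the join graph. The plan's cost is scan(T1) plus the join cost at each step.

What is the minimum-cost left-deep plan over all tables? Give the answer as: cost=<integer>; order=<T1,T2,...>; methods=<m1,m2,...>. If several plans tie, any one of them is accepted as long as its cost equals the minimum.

cost=4100; order=C,A,B; methods=nl_idx,hash

Selinger DP (subsets sized 1..n):
  {C}: scan cost=300, card=300
  {B}: scan cost=20, card=20
  {A}: scan cost=250, card=250
  {BC}: card=500; try (B,hash)→800, (B,nl_idx)→2300, (C,merge)→3140, (B,merge)→3420, (C,hash)→5440, (C,nl)→6020 …(+1); best=800 via (B,hash)
  {AC}: card=600; try (A,nl_idx)→3300, (A,hash)→4600, (C,merge)→5500, (A,merge)→5550, (C,hash)→5900, (C,nl)→75250 …(+1); best=3300 via (A,nl_idx)
  {AB}: card=1000; try (B,hash)→700, (A,nl_idx)→1180, (A,merge)→2390, (B,nl_idx)→2500, (B,merge)→2620, (A,hash)→4040 …(+2); best=700 via (B,hash)
  {ABC}: card=200; try (B,hash)→4100, (A,nl_idx)→5000, (A,hash)→5300, (B,nl_idx)→6500, (C,hash)→7100, (A,merge)→8050 …(+5); best=4100 via (B,hash)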